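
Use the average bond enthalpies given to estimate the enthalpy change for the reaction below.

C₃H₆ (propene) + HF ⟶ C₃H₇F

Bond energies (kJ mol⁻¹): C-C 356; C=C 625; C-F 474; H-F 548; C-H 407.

Bonds broken (reactants):
  C-C: 1 × 356 = 356
  C-H: 6 × 407 = 2442
  C=C: 1 × 625 = 625
  H-F: 1 × 548 = 548
  Σ(broken) = 3971 kJ
Bonds formed (products):
  C-C: 2 × 356 = 712
  C-F: 1 × 474 = 474
  C-H: 7 × 407 = 2849
  Σ(formed) = 4035 kJ
ΔH = Σ(broken) − Σ(formed) = 3971 − 4035 = −64 kJ

ΔH ≈ −64 kJ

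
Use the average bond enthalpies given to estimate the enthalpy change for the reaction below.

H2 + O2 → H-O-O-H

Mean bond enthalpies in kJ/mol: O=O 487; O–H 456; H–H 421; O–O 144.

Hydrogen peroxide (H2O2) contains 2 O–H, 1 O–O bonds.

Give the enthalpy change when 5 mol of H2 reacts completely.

ΔH = −740 kJ

Bonds broken (reactants):
  H–H: 1 × 421 = 421
  O=O: 1 × 487 = 487
  Σ(broken) = 908 kJ
Bonds formed (products):
  O–H: 2 × 456 = 912
  O–O: 1 × 144 = 144
  Σ(formed) = 1056 kJ
ΔH = Σ(broken) − Σ(formed) = 908 − 1056 = −148 kJ
For 5× the reaction as written: 5 × (−148) = −740 kJ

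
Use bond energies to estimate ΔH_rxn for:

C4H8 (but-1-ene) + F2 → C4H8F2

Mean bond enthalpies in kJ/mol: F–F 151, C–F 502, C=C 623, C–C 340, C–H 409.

ΔH ≈ −570 kJ

Bonds broken (reactants):
  C–C: 2 × 340 = 680
  C–H: 8 × 409 = 3272
  C=C: 1 × 623 = 623
  F–F: 1 × 151 = 151
  Σ(broken) = 4726 kJ
Bonds formed (products):
  C–C: 3 × 340 = 1020
  C–F: 2 × 502 = 1004
  C–H: 8 × 409 = 3272
  Σ(formed) = 5296 kJ
ΔH = Σ(broken) − Σ(formed) = 4726 − 5296 = −570 kJ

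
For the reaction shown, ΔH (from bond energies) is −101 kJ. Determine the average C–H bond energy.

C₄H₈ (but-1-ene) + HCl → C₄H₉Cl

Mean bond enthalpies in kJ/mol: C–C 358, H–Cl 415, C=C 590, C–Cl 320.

Let D be the C–H bond energy.
Σ(broken) = 2×358 + 8×D + 1×590 + 1×415 = 1721 + 8D
Σ(formed) = 3×358 + 1×320 + 9×D = 1394 + 9D
ΔH = Σ(broken) − Σ(formed) = (1721 + 8D) − (1394 + 9D) = +327 − D
Setting this equal to −101 kJ gives D = 428 kJ/mol.

D(C–H) ≈ 428 kJ/mol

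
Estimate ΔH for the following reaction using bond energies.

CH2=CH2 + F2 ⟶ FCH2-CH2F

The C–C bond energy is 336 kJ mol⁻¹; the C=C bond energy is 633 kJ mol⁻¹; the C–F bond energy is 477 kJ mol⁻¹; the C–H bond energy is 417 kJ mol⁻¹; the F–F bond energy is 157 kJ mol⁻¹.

ΔH ≈ −500 kJ

Bonds broken (reactants):
  C–H: 4 × 417 = 1668
  C=C: 1 × 633 = 633
  F–F: 1 × 157 = 157
  Σ(broken) = 2458 kJ
Bonds formed (products):
  C–C: 1 × 336 = 336
  C–F: 2 × 477 = 954
  C–H: 4 × 417 = 1668
  Σ(formed) = 2958 kJ
ΔH = Σ(broken) − Σ(formed) = 2458 − 2958 = −500 kJ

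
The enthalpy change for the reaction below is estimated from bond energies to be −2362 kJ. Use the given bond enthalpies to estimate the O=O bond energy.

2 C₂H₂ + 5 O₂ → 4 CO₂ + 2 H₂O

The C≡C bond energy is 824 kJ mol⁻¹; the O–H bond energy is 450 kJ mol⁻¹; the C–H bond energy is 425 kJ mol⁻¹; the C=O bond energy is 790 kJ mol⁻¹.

D(O=O) ≈ 482 kJ/mol

Let D be the O=O bond energy.
Σ(broken) = 2×824 + 4×425 + 5×D = 3348 + 5D
Σ(formed) = 8×790 + 4×450 = 8120
ΔH = Σ(broken) − Σ(formed) = (3348 + 5D) − (8120) = −4772 + 5D
Setting this equal to −2362 kJ gives 5D = 2410, so D = 482 kJ/mol.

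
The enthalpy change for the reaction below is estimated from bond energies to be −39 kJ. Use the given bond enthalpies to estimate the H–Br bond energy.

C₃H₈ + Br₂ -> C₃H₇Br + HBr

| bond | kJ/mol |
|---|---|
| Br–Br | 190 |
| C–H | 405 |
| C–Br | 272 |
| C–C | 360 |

D(H–Br) ≈ 362 kJ/mol

Let D be the H–Br bond energy.
Σ(broken) = 1×190 + 2×360 + 8×405 = 4150
Σ(formed) = 1×272 + 2×360 + 7×405 + 1×D = 3827 + D
ΔH = Σ(broken) − Σ(formed) = (4150) − (3827 + D) = +323 − D
Setting this equal to −39 kJ gives D = 362 kJ/mol.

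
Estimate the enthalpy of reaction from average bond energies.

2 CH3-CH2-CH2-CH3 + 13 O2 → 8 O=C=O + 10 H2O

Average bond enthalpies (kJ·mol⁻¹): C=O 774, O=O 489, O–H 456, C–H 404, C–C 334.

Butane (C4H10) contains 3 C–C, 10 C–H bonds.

ΔH ≈ −5063 kJ

Bonds broken (reactants):
  C–C: 6 × 334 = 2004
  C–H: 20 × 404 = 8080
  O=O: 13 × 489 = 6357
  Σ(broken) = 16441 kJ
Bonds formed (products):
  C=O: 16 × 774 = 12384
  O–H: 20 × 456 = 9120
  Σ(formed) = 21504 kJ
ΔH = Σ(broken) − Σ(formed) = 16441 − 21504 = −5063 kJ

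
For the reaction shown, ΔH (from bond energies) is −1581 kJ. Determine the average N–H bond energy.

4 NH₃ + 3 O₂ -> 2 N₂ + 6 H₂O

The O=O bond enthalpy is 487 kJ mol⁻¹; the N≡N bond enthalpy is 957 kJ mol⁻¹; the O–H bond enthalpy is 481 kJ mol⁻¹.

D(N–H) ≈ 387 kJ/mol

Let D be the N–H bond energy.
Σ(broken) = 12×D + 3×487 = 1461 + 12D
Σ(formed) = 2×957 + 12×481 = 7686
ΔH = Σ(broken) − Σ(formed) = (1461 + 12D) − (7686) = −6225 + 12D
Setting this equal to −1581 kJ gives 12D = 4644, so D = 387 kJ/mol.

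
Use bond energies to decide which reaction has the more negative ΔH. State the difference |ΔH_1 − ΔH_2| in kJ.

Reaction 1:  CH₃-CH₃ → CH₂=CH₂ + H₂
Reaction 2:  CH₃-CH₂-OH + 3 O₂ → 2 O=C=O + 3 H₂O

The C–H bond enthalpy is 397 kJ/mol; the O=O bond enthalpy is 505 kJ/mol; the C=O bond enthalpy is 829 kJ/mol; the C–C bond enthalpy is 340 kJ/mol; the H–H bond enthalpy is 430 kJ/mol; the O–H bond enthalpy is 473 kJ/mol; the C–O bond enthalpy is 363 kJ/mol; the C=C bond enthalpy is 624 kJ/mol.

Reaction 1:
  Bonds broken (reactants):
    C–C: 1 × 340 = 340
    C–H: 6 × 397 = 2382
    Σ(broken) = 2722 kJ
  Bonds formed (products):
    C–H: 4 × 397 = 1588
    C=C: 1 × 624 = 624
    H–H: 1 × 430 = 430
    Σ(formed) = 2642 kJ
  ΔH_1 = 2722 − 2642 = +80 kJ
Reaction 2:
  Bonds broken (reactants):
    C–C: 1 × 340 = 340
    C–H: 5 × 397 = 1985
    C–O: 1 × 363 = 363
    O–H: 1 × 473 = 473
    O=O: 3 × 505 = 1515
    Σ(broken) = 4676 kJ
  Bonds formed (products):
    C=O: 4 × 829 = 3316
    O–H: 6 × 473 = 2838
    Σ(formed) = 6154 kJ
  ΔH_2 = 4676 − 6154 = −1478 kJ
ΔH_1 − ΔH_2 = +1558 kJ, so reaction 2 has the more negative ΔH; |ΔH_1 − ΔH_2| = 1558 kJ.

Reaction 2, by 1558 kJ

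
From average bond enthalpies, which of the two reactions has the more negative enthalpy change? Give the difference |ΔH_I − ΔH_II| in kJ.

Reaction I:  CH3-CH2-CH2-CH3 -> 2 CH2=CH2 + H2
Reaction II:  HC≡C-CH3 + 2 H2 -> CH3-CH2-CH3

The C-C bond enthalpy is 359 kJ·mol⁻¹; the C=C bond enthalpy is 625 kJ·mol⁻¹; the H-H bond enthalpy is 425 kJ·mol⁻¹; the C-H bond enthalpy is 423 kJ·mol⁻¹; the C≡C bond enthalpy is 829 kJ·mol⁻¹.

Reaction II, by 620 kJ

Reaction I:
  Bonds broken (reactants):
    C-C: 3 × 359 = 1077
    C-H: 10 × 423 = 4230
    Σ(broken) = 5307 kJ
  Bonds formed (products):
    C-H: 8 × 423 = 3384
    C=C: 2 × 625 = 1250
    H-H: 1 × 425 = 425
    Σ(formed) = 5059 kJ
  ΔH_I = 5307 − 5059 = +248 kJ
Reaction II:
  Bonds broken (reactants):
    C≡C: 1 × 829 = 829
    C-C: 1 × 359 = 359
    C-H: 4 × 423 = 1692
    H-H: 2 × 425 = 850
    Σ(broken) = 3730 kJ
  Bonds formed (products):
    C-C: 2 × 359 = 718
    C-H: 8 × 423 = 3384
    Σ(formed) = 4102 kJ
  ΔH_II = 3730 − 4102 = −372 kJ
ΔH_I − ΔH_II = +620 kJ, so reaction II has the more negative ΔH; |ΔH_I − ΔH_II| = 620 kJ.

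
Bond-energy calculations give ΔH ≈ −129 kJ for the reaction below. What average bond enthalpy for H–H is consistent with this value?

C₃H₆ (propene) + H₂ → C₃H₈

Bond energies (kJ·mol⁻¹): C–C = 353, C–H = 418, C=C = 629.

Let D be the H–H bond energy.
Σ(broken) = 1×353 + 6×418 + 1×629 + 1×D = 3490 + D
Σ(formed) = 2×353 + 8×418 = 4050
ΔH = Σ(broken) − Σ(formed) = (3490 + D) − (4050) = −560 + D
Setting this equal to −129 kJ gives D = 431 kJ/mol.

D(H–H) ≈ 431 kJ/mol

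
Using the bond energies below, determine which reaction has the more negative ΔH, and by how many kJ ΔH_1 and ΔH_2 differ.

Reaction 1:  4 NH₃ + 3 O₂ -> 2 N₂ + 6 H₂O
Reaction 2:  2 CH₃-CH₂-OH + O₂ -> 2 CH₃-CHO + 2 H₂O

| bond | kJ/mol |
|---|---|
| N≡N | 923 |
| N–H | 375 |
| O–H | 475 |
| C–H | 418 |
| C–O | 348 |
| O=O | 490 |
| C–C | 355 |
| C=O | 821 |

Reaction 1:
  Bonds broken (reactants):
    N–H: 12 × 375 = 4500
    O=O: 3 × 490 = 1470
    Σ(broken) = 5970 kJ
  Bonds formed (products):
    N≡N: 2 × 923 = 1846
    O–H: 12 × 475 = 5700
    Σ(formed) = 7546 kJ
  ΔH_1 = 5970 − 7546 = −1576 kJ
Reaction 2:
  Bonds broken (reactants):
    C–C: 2 × 355 = 710
    C–H: 10 × 418 = 4180
    C–O: 2 × 348 = 696
    O–H: 2 × 475 = 950
    O=O: 1 × 490 = 490
    Σ(broken) = 7026 kJ
  Bonds formed (products):
    C–C: 2 × 355 = 710
    C–H: 8 × 418 = 3344
    C=O: 2 × 821 = 1642
    O–H: 4 × 475 = 1900
    Σ(formed) = 7596 kJ
  ΔH_2 = 7026 − 7596 = −570 kJ
ΔH_1 − ΔH_2 = −1006 kJ, so reaction 1 has the more negative ΔH; |ΔH_1 − ΔH_2| = 1006 kJ.

Reaction 1, by 1006 kJ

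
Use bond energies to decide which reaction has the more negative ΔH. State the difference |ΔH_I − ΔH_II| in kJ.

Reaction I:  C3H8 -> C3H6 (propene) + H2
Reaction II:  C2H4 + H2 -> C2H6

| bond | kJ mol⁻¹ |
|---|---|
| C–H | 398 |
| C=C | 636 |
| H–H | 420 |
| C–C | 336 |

Reaction I:
  Bonds broken (reactants):
    C–C: 2 × 336 = 672
    C–H: 8 × 398 = 3184
    Σ(broken) = 3856 kJ
  Bonds formed (products):
    C–C: 1 × 336 = 336
    C–H: 6 × 398 = 2388
    C=C: 1 × 636 = 636
    H–H: 1 × 420 = 420
    Σ(formed) = 3780 kJ
  ΔH_I = 3856 − 3780 = +76 kJ
Reaction II:
  Bonds broken (reactants):
    C–H: 4 × 398 = 1592
    C=C: 1 × 636 = 636
    H–H: 1 × 420 = 420
    Σ(broken) = 2648 kJ
  Bonds formed (products):
    C–C: 1 × 336 = 336
    C–H: 6 × 398 = 2388
    Σ(formed) = 2724 kJ
  ΔH_II = 2648 − 2724 = −76 kJ
ΔH_I − ΔH_II = +152 kJ, so reaction II has the more negative ΔH; |ΔH_I − ΔH_II| = 152 kJ.

Reaction II, by 152 kJ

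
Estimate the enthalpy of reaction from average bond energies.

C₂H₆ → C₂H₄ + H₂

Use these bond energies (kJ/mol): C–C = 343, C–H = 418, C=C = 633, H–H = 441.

Bonds broken (reactants):
  C–C: 1 × 343 = 343
  C–H: 6 × 418 = 2508
  Σ(broken) = 2851 kJ
Bonds formed (products):
  C–H: 4 × 418 = 1672
  C=C: 1 × 633 = 633
  H–H: 1 × 441 = 441
  Σ(formed) = 2746 kJ
ΔH = Σ(broken) − Σ(formed) = 2851 − 2746 = +105 kJ

ΔH ≈ +105 kJ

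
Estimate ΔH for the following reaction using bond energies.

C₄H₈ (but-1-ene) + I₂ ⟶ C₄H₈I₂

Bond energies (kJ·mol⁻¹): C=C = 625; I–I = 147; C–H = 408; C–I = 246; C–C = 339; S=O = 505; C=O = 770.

ΔH ≈ −59 kJ

Bonds broken (reactants):
  C–C: 2 × 339 = 678
  C–H: 8 × 408 = 3264
  C=C: 1 × 625 = 625
  I–I: 1 × 147 = 147
  Σ(broken) = 4714 kJ
Bonds formed (products):
  C–C: 3 × 339 = 1017
  C–H: 8 × 408 = 3264
  C–I: 2 × 246 = 492
  Σ(formed) = 4773 kJ
ΔH = Σ(broken) − Σ(formed) = 4714 − 4773 = −59 kJ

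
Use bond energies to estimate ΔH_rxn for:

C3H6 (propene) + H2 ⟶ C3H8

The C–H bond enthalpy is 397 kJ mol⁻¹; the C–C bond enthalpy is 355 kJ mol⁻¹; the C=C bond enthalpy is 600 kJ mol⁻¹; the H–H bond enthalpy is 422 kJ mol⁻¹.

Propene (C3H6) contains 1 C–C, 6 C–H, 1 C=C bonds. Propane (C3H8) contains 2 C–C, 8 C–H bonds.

ΔH ≈ −127 kJ

Bonds broken (reactants):
  C–C: 1 × 355 = 355
  C–H: 6 × 397 = 2382
  C=C: 1 × 600 = 600
  H–H: 1 × 422 = 422
  Σ(broken) = 3759 kJ
Bonds formed (products):
  C–C: 2 × 355 = 710
  C–H: 8 × 397 = 3176
  Σ(formed) = 3886 kJ
ΔH = Σ(broken) − Σ(formed) = 3759 − 3886 = −127 kJ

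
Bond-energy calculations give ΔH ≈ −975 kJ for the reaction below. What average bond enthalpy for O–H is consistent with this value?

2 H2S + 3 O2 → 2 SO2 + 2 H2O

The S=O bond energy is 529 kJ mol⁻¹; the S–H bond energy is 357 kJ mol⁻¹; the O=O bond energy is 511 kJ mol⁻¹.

Let D be the O–H bond energy.
Σ(broken) = 3×511 + 4×357 = 2961
Σ(formed) = 4×D + 4×529 = 2116 + 4D
ΔH = Σ(broken) − Σ(formed) = (2961) − (2116 + 4D) = +845 − 4D
Setting this equal to −975 kJ gives 4D = 1820, so D = 455 kJ/mol.

D(O–H) ≈ 455 kJ/mol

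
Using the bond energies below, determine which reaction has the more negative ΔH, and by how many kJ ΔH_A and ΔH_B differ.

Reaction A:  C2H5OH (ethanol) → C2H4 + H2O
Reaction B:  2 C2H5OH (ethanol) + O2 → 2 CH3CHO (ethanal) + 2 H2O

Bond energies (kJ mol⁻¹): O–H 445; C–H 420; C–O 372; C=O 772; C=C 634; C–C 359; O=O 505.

Reaction B, by 417 kJ

Reaction A:
  Bonds broken (reactants):
    C–C: 1 × 359 = 359
    C–H: 5 × 420 = 2100
    C–O: 1 × 372 = 372
    O–H: 1 × 445 = 445
    Σ(broken) = 3276 kJ
  Bonds formed (products):
    C–H: 4 × 420 = 1680
    C=C: 1 × 634 = 634
    O–H: 2 × 445 = 890
    Σ(formed) = 3204 kJ
  ΔH_A = 3276 − 3204 = +72 kJ
Reaction B:
  Bonds broken (reactants):
    C–C: 2 × 359 = 718
    C–H: 10 × 420 = 4200
    C–O: 2 × 372 = 744
    O–H: 2 × 445 = 890
    O=O: 1 × 505 = 505
    Σ(broken) = 7057 kJ
  Bonds formed (products):
    C–C: 2 × 359 = 718
    C–H: 8 × 420 = 3360
    C=O: 2 × 772 = 1544
    O–H: 4 × 445 = 1780
    Σ(formed) = 7402 kJ
  ΔH_B = 7057 − 7402 = −345 kJ
ΔH_A − ΔH_B = +417 kJ, so reaction B has the more negative ΔH; |ΔH_A − ΔH_B| = 417 kJ.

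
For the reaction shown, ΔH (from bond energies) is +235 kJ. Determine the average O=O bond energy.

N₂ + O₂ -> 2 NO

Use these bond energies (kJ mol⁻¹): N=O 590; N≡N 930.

D(O=O) ≈ 485 kJ/mol

Let D be the O=O bond energy.
Σ(broken) = 1×930 + 1×D = 930 + D
Σ(formed) = 2×590 = 1180
ΔH = Σ(broken) − Σ(formed) = (930 + D) − (1180) = −250 + D
Setting this equal to +235 kJ gives D = 485 kJ/mol.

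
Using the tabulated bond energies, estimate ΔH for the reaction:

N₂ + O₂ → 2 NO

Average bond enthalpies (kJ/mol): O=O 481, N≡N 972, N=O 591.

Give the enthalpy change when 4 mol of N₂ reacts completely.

ΔH = +1084 kJ

Bonds broken (reactants):
  N≡N: 1 × 972 = 972
  O=O: 1 × 481 = 481
  Σ(broken) = 1453 kJ
Bonds formed (products):
  N=O: 2 × 591 = 1182
  Σ(formed) = 1182 kJ
ΔH = Σ(broken) − Σ(formed) = 1453 − 1182 = +271 kJ
For 4× the reaction as written: 4 × (+271) = +1084 kJ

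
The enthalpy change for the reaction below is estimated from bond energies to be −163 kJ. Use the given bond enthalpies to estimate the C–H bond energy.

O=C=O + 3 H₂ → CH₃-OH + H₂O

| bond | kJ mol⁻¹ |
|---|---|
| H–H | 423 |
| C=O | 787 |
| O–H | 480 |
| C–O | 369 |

Let D be the C–H bond energy.
Σ(broken) = 2×787 + 3×423 = 2843
Σ(formed) = 3×D + 1×369 + 3×480 = 1809 + 3D
ΔH = Σ(broken) − Σ(formed) = (2843) − (1809 + 3D) = +1034 − 3D
Setting this equal to −163 kJ gives 3D = 1197, so D = 399 kJ/mol.

D(C–H) ≈ 399 kJ/mol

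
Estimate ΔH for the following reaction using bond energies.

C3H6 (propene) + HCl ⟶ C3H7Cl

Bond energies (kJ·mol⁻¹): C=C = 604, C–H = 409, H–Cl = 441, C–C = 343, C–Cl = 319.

Bonds broken (reactants):
  C–C: 1 × 343 = 343
  C–H: 6 × 409 = 2454
  C=C: 1 × 604 = 604
  H–Cl: 1 × 441 = 441
  Σ(broken) = 3842 kJ
Bonds formed (products):
  C–C: 2 × 343 = 686
  C–Cl: 1 × 319 = 319
  C–H: 7 × 409 = 2863
  Σ(formed) = 3868 kJ
ΔH = Σ(broken) − Σ(formed) = 3842 − 3868 = −26 kJ

ΔH ≈ −26 kJ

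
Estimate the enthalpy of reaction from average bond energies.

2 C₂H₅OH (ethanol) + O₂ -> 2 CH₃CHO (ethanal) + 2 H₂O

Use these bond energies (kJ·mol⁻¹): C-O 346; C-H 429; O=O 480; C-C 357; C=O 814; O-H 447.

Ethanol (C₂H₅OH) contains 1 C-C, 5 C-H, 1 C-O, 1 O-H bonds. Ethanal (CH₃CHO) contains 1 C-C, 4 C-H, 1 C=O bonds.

ΔH ≈ −492 kJ

Bonds broken (reactants):
  C-C: 2 × 357 = 714
  C-H: 10 × 429 = 4290
  C-O: 2 × 346 = 692
  O-H: 2 × 447 = 894
  O=O: 1 × 480 = 480
  Σ(broken) = 7070 kJ
Bonds formed (products):
  C-C: 2 × 357 = 714
  C-H: 8 × 429 = 3432
  C=O: 2 × 814 = 1628
  O-H: 4 × 447 = 1788
  Σ(formed) = 7562 kJ
ΔH = Σ(broken) − Σ(formed) = 7070 − 7562 = −492 kJ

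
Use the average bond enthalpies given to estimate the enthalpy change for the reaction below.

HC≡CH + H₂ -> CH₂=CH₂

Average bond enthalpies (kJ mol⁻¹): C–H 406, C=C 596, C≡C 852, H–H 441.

Bonds broken (reactants):
  C≡C: 1 × 852 = 852
  C–H: 2 × 406 = 812
  H–H: 1 × 441 = 441
  Σ(broken) = 2105 kJ
Bonds formed (products):
  C–H: 4 × 406 = 1624
  C=C: 1 × 596 = 596
  Σ(formed) = 2220 kJ
ΔH = Σ(broken) − Σ(formed) = 2105 − 2220 = −115 kJ

ΔH ≈ −115 kJ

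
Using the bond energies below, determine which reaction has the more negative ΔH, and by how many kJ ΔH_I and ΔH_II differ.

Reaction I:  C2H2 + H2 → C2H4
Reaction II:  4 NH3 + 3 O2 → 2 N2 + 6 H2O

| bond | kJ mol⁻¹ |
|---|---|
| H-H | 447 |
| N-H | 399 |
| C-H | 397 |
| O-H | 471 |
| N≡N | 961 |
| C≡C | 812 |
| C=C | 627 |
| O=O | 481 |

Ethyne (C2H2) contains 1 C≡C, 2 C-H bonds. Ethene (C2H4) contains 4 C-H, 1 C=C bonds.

Reaction II, by 1181 kJ

Reaction I:
  Bonds broken (reactants):
    C≡C: 1 × 812 = 812
    C-H: 2 × 397 = 794
    H-H: 1 × 447 = 447
    Σ(broken) = 2053 kJ
  Bonds formed (products):
    C-H: 4 × 397 = 1588
    C=C: 1 × 627 = 627
    Σ(formed) = 2215 kJ
  ΔH_I = 2053 − 2215 = −162 kJ
Reaction II:
  Bonds broken (reactants):
    N-H: 12 × 399 = 4788
    O=O: 3 × 481 = 1443
    Σ(broken) = 6231 kJ
  Bonds formed (products):
    N≡N: 2 × 961 = 1922
    O-H: 12 × 471 = 5652
    Σ(formed) = 7574 kJ
  ΔH_II = 6231 − 7574 = −1343 kJ
ΔH_I − ΔH_II = +1181 kJ, so reaction II has the more negative ΔH; |ΔH_I − ΔH_II| = 1181 kJ.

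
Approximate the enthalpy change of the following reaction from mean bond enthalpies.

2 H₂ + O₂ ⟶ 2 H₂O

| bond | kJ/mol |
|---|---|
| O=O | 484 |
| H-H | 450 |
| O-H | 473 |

Bonds broken (reactants):
  H-H: 2 × 450 = 900
  O=O: 1 × 484 = 484
  Σ(broken) = 1384 kJ
Bonds formed (products):
  O-H: 4 × 473 = 1892
  Σ(formed) = 1892 kJ
ΔH = Σ(broken) − Σ(formed) = 1384 − 1892 = −508 kJ

ΔH ≈ −508 kJ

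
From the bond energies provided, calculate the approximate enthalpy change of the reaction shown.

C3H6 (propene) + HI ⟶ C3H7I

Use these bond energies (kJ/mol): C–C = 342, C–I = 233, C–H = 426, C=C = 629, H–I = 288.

Bonds broken (reactants):
  C–C: 1 × 342 = 342
  C–H: 6 × 426 = 2556
  C=C: 1 × 629 = 629
  H–I: 1 × 288 = 288
  Σ(broken) = 3815 kJ
Bonds formed (products):
  C–C: 2 × 342 = 684
  C–H: 7 × 426 = 2982
  C–I: 1 × 233 = 233
  Σ(formed) = 3899 kJ
ΔH = Σ(broken) − Σ(formed) = 3815 − 3899 = −84 kJ

ΔH ≈ −84 kJ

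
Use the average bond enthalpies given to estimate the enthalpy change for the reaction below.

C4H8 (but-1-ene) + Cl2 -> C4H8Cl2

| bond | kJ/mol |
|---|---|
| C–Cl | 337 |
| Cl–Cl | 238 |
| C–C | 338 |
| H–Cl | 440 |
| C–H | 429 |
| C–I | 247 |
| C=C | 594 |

Bonds broken (reactants):
  C–C: 2 × 338 = 676
  C–H: 8 × 429 = 3432
  C=C: 1 × 594 = 594
  Cl–Cl: 1 × 238 = 238
  Σ(broken) = 4940 kJ
Bonds formed (products):
  C–C: 3 × 338 = 1014
  C–Cl: 2 × 337 = 674
  C–H: 8 × 429 = 3432
  Σ(formed) = 5120 kJ
ΔH = Σ(broken) − Σ(formed) = 4940 − 5120 = −180 kJ

ΔH ≈ −180 kJ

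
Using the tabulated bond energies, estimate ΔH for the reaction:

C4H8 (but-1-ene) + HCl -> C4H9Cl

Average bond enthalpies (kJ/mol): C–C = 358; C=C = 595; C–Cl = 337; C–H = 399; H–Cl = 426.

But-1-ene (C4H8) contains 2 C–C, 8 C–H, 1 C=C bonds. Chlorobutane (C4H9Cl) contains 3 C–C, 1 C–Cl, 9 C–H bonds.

Bonds broken (reactants):
  C–C: 2 × 358 = 716
  C–H: 8 × 399 = 3192
  C=C: 1 × 595 = 595
  H–Cl: 1 × 426 = 426
  Σ(broken) = 4929 kJ
Bonds formed (products):
  C–C: 3 × 358 = 1074
  C–Cl: 1 × 337 = 337
  C–H: 9 × 399 = 3591
  Σ(formed) = 5002 kJ
ΔH = Σ(broken) − Σ(formed) = 4929 − 5002 = −73 kJ

ΔH ≈ −73 kJ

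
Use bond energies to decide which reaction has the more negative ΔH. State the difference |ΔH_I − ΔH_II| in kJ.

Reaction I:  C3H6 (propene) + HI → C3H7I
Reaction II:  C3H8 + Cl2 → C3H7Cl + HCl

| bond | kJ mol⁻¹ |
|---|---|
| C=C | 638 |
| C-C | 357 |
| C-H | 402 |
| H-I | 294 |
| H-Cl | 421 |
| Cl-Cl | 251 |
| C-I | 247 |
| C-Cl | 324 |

Reaction I:
  Bonds broken (reactants):
    C-C: 1 × 357 = 357
    C-H: 6 × 402 = 2412
    C=C: 1 × 638 = 638
    H-I: 1 × 294 = 294
    Σ(broken) = 3701 kJ
  Bonds formed (products):
    C-C: 2 × 357 = 714
    C-H: 7 × 402 = 2814
    C-I: 1 × 247 = 247
    Σ(formed) = 3775 kJ
  ΔH_I = 3701 − 3775 = −74 kJ
Reaction II:
  Bonds broken (reactants):
    C-C: 2 × 357 = 714
    C-H: 8 × 402 = 3216
    Cl-Cl: 1 × 251 = 251
    Σ(broken) = 4181 kJ
  Bonds formed (products):
    C-C: 2 × 357 = 714
    C-Cl: 1 × 324 = 324
    C-H: 7 × 402 = 2814
    H-Cl: 1 × 421 = 421
    Σ(formed) = 4273 kJ
  ΔH_II = 4181 − 4273 = −92 kJ
ΔH_I − ΔH_II = +18 kJ, so reaction II has the more negative ΔH; |ΔH_I − ΔH_II| = 18 kJ.

Reaction II, by 18 kJ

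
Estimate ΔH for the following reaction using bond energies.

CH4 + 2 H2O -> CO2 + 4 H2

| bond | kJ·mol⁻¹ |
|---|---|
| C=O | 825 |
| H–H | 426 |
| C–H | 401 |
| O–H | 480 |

ΔH ≈ +170 kJ

Bonds broken (reactants):
  C–H: 4 × 401 = 1604
  O–H: 4 × 480 = 1920
  Σ(broken) = 3524 kJ
Bonds formed (products):
  C=O: 2 × 825 = 1650
  H–H: 4 × 426 = 1704
  Σ(formed) = 3354 kJ
ΔH = Σ(broken) − Σ(formed) = 3524 − 3354 = +170 kJ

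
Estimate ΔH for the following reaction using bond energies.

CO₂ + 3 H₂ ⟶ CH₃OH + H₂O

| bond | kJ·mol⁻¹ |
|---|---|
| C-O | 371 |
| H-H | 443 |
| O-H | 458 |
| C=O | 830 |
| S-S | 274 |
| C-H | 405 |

ΔH ≈ +29 kJ

Bonds broken (reactants):
  C=O: 2 × 830 = 1660
  H-H: 3 × 443 = 1329
  Σ(broken) = 2989 kJ
Bonds formed (products):
  C-H: 3 × 405 = 1215
  C-O: 1 × 371 = 371
  O-H: 3 × 458 = 1374
  Σ(formed) = 2960 kJ
ΔH = Σ(broken) − Σ(formed) = 2989 − 2960 = +29 kJ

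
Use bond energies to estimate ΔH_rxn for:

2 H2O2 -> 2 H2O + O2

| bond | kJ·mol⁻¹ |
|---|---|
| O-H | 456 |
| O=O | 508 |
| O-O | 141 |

Bonds broken (reactants):
  O-H: 4 × 456 = 1824
  O-O: 2 × 141 = 282
  Σ(broken) = 2106 kJ
Bonds formed (products):
  O-H: 4 × 456 = 1824
  O=O: 1 × 508 = 508
  Σ(formed) = 2332 kJ
ΔH = Σ(broken) − Σ(formed) = 2106 − 2332 = −226 kJ

ΔH ≈ −226 kJ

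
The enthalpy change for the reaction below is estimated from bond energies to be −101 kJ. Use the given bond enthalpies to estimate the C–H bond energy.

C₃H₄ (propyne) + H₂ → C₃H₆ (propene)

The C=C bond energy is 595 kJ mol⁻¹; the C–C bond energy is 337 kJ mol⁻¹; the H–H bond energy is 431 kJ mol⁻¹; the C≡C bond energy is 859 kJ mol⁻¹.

Let D be the C–H bond energy.
Σ(broken) = 1×859 + 1×337 + 4×D + 1×431 = 1627 + 4D
Σ(formed) = 1×337 + 6×D + 1×595 = 932 + 6D
ΔH = Σ(broken) − Σ(formed) = (1627 + 4D) − (932 + 6D) = +695 − 2D
Setting this equal to −101 kJ gives 2D = 796, so D = 398 kJ/mol.

D(C–H) ≈ 398 kJ/mol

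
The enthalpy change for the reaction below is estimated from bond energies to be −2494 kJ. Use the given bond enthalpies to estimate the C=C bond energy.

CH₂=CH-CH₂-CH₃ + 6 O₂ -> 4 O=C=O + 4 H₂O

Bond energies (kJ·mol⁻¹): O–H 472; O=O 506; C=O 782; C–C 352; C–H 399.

Let D be the C=C bond energy.
Σ(broken) = 2×352 + 8×399 + 1×D + 6×506 = 6932 + D
Σ(formed) = 8×782 + 8×472 = 10032
ΔH = Σ(broken) − Σ(formed) = (6932 + D) − (10032) = −3100 + D
Setting this equal to −2494 kJ gives D = 606 kJ/mol.

D(C=C) ≈ 606 kJ/mol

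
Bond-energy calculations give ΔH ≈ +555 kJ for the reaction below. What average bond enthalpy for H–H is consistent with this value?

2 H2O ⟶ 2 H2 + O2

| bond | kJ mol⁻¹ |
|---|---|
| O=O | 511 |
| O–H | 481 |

D(H–H) ≈ 429 kJ/mol

Let D be the H–H bond energy.
Σ(broken) = 4×481 = 1924
Σ(formed) = 2×D + 1×511 = 511 + 2D
ΔH = Σ(broken) − Σ(formed) = (1924) − (511 + 2D) = +1413 − 2D
Setting this equal to +555 kJ gives 2D = 858, so D = 429 kJ/mol.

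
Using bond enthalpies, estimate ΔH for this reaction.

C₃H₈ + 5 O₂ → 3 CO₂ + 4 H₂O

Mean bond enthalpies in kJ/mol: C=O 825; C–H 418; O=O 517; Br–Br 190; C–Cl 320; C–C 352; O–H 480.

ΔH ≈ −2157 kJ

Bonds broken (reactants):
  C–C: 2 × 352 = 704
  C–H: 8 × 418 = 3344
  O=O: 5 × 517 = 2585
  Σ(broken) = 6633 kJ
Bonds formed (products):
  C=O: 6 × 825 = 4950
  O–H: 8 × 480 = 3840
  Σ(formed) = 8790 kJ
ΔH = Σ(broken) − Σ(formed) = 6633 − 8790 = −2157 kJ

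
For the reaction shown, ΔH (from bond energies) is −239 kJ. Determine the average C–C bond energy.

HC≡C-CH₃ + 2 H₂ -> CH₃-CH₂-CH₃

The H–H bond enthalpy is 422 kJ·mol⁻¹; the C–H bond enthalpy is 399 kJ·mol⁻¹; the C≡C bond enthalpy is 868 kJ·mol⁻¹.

Let D be the C–C bond energy.
Σ(broken) = 1×868 + 1×D + 4×399 + 2×422 = 3308 + D
Σ(formed) = 2×D + 8×399 = 3192 + 2D
ΔH = Σ(broken) − Σ(formed) = (3308 + D) − (3192 + 2D) = +116 − D
Setting this equal to −239 kJ gives D = 355 kJ/mol.

D(C–C) ≈ 355 kJ/mol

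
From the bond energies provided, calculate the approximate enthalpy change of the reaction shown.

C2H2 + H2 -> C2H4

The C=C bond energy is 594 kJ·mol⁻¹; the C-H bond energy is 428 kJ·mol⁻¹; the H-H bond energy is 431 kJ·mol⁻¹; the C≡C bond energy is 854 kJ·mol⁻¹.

Bonds broken (reactants):
  C≡C: 1 × 854 = 854
  C-H: 2 × 428 = 856
  H-H: 1 × 431 = 431
  Σ(broken) = 2141 kJ
Bonds formed (products):
  C-H: 4 × 428 = 1712
  C=C: 1 × 594 = 594
  Σ(formed) = 2306 kJ
ΔH = Σ(broken) − Σ(formed) = 2141 − 2306 = −165 kJ

ΔH ≈ −165 kJ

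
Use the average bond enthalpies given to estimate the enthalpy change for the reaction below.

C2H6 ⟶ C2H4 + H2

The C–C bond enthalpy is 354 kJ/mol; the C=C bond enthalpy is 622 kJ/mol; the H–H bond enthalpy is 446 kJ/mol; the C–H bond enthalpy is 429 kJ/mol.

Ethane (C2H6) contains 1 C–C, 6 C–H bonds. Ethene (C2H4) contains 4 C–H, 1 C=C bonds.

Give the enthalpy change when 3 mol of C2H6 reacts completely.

Bonds broken (reactants):
  C–C: 1 × 354 = 354
  C–H: 6 × 429 = 2574
  Σ(broken) = 2928 kJ
Bonds formed (products):
  C–H: 4 × 429 = 1716
  C=C: 1 × 622 = 622
  H–H: 1 × 446 = 446
  Σ(formed) = 2784 kJ
ΔH = Σ(broken) − Σ(formed) = 2928 − 2784 = +144 kJ
For 3× the reaction as written: 3 × (+144) = +432 kJ

ΔH = +432 kJ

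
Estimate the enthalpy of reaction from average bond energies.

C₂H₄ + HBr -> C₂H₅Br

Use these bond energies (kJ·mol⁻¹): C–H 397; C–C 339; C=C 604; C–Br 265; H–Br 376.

ΔH ≈ −21 kJ

Bonds broken (reactants):
  C–H: 4 × 397 = 1588
  C=C: 1 × 604 = 604
  H–Br: 1 × 376 = 376
  Σ(broken) = 2568 kJ
Bonds formed (products):
  C–Br: 1 × 265 = 265
  C–C: 1 × 339 = 339
  C–H: 5 × 397 = 1985
  Σ(formed) = 2589 kJ
ΔH = Σ(broken) − Σ(formed) = 2568 − 2589 = −21 kJ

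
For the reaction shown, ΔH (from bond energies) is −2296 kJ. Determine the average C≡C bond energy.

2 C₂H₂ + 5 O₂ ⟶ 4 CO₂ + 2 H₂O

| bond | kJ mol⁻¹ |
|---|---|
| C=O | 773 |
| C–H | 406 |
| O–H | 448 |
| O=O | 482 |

D(C≡C) ≈ 823 kJ/mol

Let D be the C≡C bond energy.
Σ(broken) = 2×D + 4×406 + 5×482 = 4034 + 2D
Σ(formed) = 8×773 + 4×448 = 7976
ΔH = Σ(broken) − Σ(formed) = (4034 + 2D) − (7976) = −3942 + 2D
Setting this equal to −2296 kJ gives 2D = 1646, so D = 823 kJ/mol.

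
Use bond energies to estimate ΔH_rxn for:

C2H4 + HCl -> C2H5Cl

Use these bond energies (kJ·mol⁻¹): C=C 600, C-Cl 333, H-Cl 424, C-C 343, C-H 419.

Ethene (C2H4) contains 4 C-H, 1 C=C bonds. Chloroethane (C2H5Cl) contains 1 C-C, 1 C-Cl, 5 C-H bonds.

Bonds broken (reactants):
  C-H: 4 × 419 = 1676
  C=C: 1 × 600 = 600
  H-Cl: 1 × 424 = 424
  Σ(broken) = 2700 kJ
Bonds formed (products):
  C-C: 1 × 343 = 343
  C-Cl: 1 × 333 = 333
  C-H: 5 × 419 = 2095
  Σ(formed) = 2771 kJ
ΔH = Σ(broken) − Σ(formed) = 2700 − 2771 = −71 kJ

ΔH ≈ −71 kJ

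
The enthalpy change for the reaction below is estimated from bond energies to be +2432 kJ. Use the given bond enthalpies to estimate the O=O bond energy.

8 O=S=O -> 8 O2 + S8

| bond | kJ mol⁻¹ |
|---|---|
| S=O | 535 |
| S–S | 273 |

D(O=O) ≈ 493 kJ/mol

Let D be the O=O bond energy.
Σ(broken) = 16×535 = 8560
Σ(formed) = 8×D + 8×273 = 2184 + 8D
ΔH = Σ(broken) − Σ(formed) = (8560) − (2184 + 8D) = +6376 − 8D
Setting this equal to +2432 kJ gives 8D = 3944, so D = 493 kJ/mol.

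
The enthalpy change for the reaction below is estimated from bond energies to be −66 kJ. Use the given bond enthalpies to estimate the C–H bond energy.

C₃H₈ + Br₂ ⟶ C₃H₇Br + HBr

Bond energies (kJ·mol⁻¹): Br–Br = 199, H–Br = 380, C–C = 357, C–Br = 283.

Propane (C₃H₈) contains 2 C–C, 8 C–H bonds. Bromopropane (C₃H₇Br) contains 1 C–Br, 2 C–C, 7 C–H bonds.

Let D be the C–H bond energy.
Σ(broken) = 1×199 + 2×357 + 8×D = 913 + 8D
Σ(formed) = 1×283 + 2×357 + 7×D + 1×380 = 1377 + 7D
ΔH = Σ(broken) − Σ(formed) = (913 + 8D) − (1377 + 7D) = −464 + D
Setting this equal to −66 kJ gives D = 398 kJ/mol.

D(C–H) ≈ 398 kJ/mol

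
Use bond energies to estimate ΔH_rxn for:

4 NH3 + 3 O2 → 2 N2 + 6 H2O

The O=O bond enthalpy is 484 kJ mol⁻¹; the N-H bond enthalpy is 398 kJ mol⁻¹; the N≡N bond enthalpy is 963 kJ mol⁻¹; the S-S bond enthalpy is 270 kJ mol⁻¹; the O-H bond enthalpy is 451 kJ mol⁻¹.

Bonds broken (reactants):
  N-H: 12 × 398 = 4776
  O=O: 3 × 484 = 1452
  Σ(broken) = 6228 kJ
Bonds formed (products):
  N≡N: 2 × 963 = 1926
  O-H: 12 × 451 = 5412
  Σ(formed) = 7338 kJ
ΔH = Σ(broken) − Σ(formed) = 6228 − 7338 = −1110 kJ

ΔH ≈ −1110 kJ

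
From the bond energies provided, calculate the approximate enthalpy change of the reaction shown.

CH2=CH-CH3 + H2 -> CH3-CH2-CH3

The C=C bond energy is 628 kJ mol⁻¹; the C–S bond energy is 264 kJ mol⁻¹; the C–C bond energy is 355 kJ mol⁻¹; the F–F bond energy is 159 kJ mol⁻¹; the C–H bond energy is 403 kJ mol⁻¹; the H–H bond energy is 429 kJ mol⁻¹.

Bonds broken (reactants):
  C–C: 1 × 355 = 355
  C–H: 6 × 403 = 2418
  C=C: 1 × 628 = 628
  H–H: 1 × 429 = 429
  Σ(broken) = 3830 kJ
Bonds formed (products):
  C–C: 2 × 355 = 710
  C–H: 8 × 403 = 3224
  Σ(formed) = 3934 kJ
ΔH = Σ(broken) − Σ(formed) = 3830 − 3934 = −104 kJ

ΔH ≈ −104 kJ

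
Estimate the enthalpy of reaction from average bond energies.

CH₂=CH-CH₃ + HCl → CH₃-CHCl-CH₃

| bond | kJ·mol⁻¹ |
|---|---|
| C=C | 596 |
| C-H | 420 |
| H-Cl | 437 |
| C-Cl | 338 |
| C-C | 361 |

ΔH ≈ −86 kJ

Bonds broken (reactants):
  C-C: 1 × 361 = 361
  C-H: 6 × 420 = 2520
  C=C: 1 × 596 = 596
  H-Cl: 1 × 437 = 437
  Σ(broken) = 3914 kJ
Bonds formed (products):
  C-C: 2 × 361 = 722
  C-Cl: 1 × 338 = 338
  C-H: 7 × 420 = 2940
  Σ(formed) = 4000 kJ
ΔH = Σ(broken) − Σ(formed) = 3914 − 4000 = −86 kJ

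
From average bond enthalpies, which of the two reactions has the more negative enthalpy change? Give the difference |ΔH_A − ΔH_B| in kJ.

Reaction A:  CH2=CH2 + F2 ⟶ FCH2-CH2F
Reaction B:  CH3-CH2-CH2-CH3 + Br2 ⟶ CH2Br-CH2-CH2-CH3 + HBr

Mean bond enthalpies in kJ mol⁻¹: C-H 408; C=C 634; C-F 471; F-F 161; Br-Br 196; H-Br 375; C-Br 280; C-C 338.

Reaction A:
  Bonds broken (reactants):
    C-H: 4 × 408 = 1632
    C=C: 1 × 634 = 634
    F-F: 1 × 161 = 161
    Σ(broken) = 2427 kJ
  Bonds formed (products):
    C-C: 1 × 338 = 338
    C-F: 2 × 471 = 942
    C-H: 4 × 408 = 1632
    Σ(formed) = 2912 kJ
  ΔH_A = 2427 − 2912 = −485 kJ
Reaction B:
  Bonds broken (reactants):
    Br-Br: 1 × 196 = 196
    C-C: 3 × 338 = 1014
    C-H: 10 × 408 = 4080
    Σ(broken) = 5290 kJ
  Bonds formed (products):
    C-Br: 1 × 280 = 280
    C-C: 3 × 338 = 1014
    C-H: 9 × 408 = 3672
    H-Br: 1 × 375 = 375
    Σ(formed) = 5341 kJ
  ΔH_B = 5290 − 5341 = −51 kJ
ΔH_A − ΔH_B = −434 kJ, so reaction A has the more negative ΔH; |ΔH_A − ΔH_B| = 434 kJ.

Reaction A, by 434 kJ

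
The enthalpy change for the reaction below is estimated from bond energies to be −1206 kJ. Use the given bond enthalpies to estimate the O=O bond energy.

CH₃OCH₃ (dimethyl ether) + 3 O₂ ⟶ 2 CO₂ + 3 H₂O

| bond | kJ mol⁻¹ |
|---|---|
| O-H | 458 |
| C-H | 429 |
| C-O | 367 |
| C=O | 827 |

D(O=O) ≈ 514 kJ/mol

Let D be the O=O bond energy.
Σ(broken) = 6×429 + 2×367 + 3×D = 3308 + 3D
Σ(formed) = 4×827 + 6×458 = 6056
ΔH = Σ(broken) − Σ(formed) = (3308 + 3D) − (6056) = −2748 + 3D
Setting this equal to −1206 kJ gives 3D = 1542, so D = 514 kJ/mol.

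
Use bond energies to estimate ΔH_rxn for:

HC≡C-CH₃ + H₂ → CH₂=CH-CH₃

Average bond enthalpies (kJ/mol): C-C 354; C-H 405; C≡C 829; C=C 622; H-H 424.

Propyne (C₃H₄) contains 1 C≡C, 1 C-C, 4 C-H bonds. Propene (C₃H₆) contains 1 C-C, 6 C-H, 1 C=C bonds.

ΔH ≈ −179 kJ

Bonds broken (reactants):
  C≡C: 1 × 829 = 829
  C-C: 1 × 354 = 354
  C-H: 4 × 405 = 1620
  H-H: 1 × 424 = 424
  Σ(broken) = 3227 kJ
Bonds formed (products):
  C-C: 1 × 354 = 354
  C-H: 6 × 405 = 2430
  C=C: 1 × 622 = 622
  Σ(formed) = 3406 kJ
ΔH = Σ(broken) − Σ(formed) = 3227 − 3406 = −179 kJ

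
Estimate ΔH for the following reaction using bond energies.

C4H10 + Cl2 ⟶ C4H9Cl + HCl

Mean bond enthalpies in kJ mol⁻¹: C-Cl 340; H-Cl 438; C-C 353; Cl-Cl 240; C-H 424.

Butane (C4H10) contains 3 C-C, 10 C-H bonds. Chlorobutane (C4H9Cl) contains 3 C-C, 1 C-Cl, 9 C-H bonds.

Bonds broken (reactants):
  C-C: 3 × 353 = 1059
  C-H: 10 × 424 = 4240
  Cl-Cl: 1 × 240 = 240
  Σ(broken) = 5539 kJ
Bonds formed (products):
  C-C: 3 × 353 = 1059
  C-Cl: 1 × 340 = 340
  C-H: 9 × 424 = 3816
  H-Cl: 1 × 438 = 438
  Σ(formed) = 5653 kJ
ΔH = Σ(broken) − Σ(formed) = 5539 − 5653 = −114 kJ

ΔH ≈ −114 kJ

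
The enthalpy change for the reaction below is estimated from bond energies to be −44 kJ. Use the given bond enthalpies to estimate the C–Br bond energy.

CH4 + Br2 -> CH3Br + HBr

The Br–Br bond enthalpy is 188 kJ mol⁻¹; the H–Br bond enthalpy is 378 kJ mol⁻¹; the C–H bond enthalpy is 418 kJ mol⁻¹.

D(C–Br) ≈ 272 kJ/mol

Let D be the C–Br bond energy.
Σ(broken) = 1×188 + 4×418 = 1860
Σ(formed) = 1×D + 3×418 + 1×378 = 1632 + D
ΔH = Σ(broken) − Σ(formed) = (1860) − (1632 + D) = +228 − D
Setting this equal to −44 kJ gives D = 272 kJ/mol.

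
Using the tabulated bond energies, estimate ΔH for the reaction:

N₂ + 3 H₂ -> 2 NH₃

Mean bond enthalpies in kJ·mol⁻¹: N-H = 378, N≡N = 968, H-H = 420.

Bonds broken (reactants):
  H-H: 3 × 420 = 1260
  N≡N: 1 × 968 = 968
  Σ(broken) = 2228 kJ
Bonds formed (products):
  N-H: 6 × 378 = 2268
  Σ(formed) = 2268 kJ
ΔH = Σ(broken) − Σ(formed) = 2228 − 2268 = −40 kJ

ΔH ≈ −40 kJ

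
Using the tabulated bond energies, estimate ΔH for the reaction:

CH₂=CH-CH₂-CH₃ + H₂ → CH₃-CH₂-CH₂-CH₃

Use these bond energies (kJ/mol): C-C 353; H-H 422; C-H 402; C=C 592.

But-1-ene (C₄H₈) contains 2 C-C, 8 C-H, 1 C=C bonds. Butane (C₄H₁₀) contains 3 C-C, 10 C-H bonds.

ΔH ≈ −143 kJ

Bonds broken (reactants):
  C-C: 2 × 353 = 706
  C-H: 8 × 402 = 3216
  C=C: 1 × 592 = 592
  H-H: 1 × 422 = 422
  Σ(broken) = 4936 kJ
Bonds formed (products):
  C-C: 3 × 353 = 1059
  C-H: 10 × 402 = 4020
  Σ(formed) = 5079 kJ
ΔH = Σ(broken) − Σ(formed) = 4936 − 5079 = −143 kJ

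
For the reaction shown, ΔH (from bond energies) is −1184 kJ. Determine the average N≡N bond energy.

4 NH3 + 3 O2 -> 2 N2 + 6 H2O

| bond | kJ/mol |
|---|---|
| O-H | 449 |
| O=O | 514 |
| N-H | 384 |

D(N≡N) ≈ 973 kJ/mol

Let D be the N≡N bond energy.
Σ(broken) = 12×384 + 3×514 = 6150
Σ(formed) = 2×D + 12×449 = 5388 + 2D
ΔH = Σ(broken) − Σ(formed) = (6150) − (5388 + 2D) = +762 − 2D
Setting this equal to −1184 kJ gives 2D = 1946, so D = 973 kJ/mol.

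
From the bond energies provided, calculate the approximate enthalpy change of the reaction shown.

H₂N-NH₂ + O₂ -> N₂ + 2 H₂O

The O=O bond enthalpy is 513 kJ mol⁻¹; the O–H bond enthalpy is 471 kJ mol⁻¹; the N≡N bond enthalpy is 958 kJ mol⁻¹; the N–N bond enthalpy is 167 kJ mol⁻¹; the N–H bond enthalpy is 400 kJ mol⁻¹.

ΔH ≈ −562 kJ

Bonds broken (reactants):
  N–H: 4 × 400 = 1600
  N–N: 1 × 167 = 167
  O=O: 1 × 513 = 513
  Σ(broken) = 2280 kJ
Bonds formed (products):
  N≡N: 1 × 958 = 958
  O–H: 4 × 471 = 1884
  Σ(formed) = 2842 kJ
ΔH = Σ(broken) − Σ(formed) = 2280 − 2842 = −562 kJ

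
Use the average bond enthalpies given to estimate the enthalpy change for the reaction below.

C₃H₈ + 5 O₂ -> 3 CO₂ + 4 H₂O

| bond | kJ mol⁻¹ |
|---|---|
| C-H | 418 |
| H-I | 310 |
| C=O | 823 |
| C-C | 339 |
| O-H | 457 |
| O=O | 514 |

Bonds broken (reactants):
  C-C: 2 × 339 = 678
  C-H: 8 × 418 = 3344
  O=O: 5 × 514 = 2570
  Σ(broken) = 6592 kJ
Bonds formed (products):
  C=O: 6 × 823 = 4938
  O-H: 8 × 457 = 3656
  Σ(formed) = 8594 kJ
ΔH = Σ(broken) − Σ(formed) = 6592 − 8594 = −2002 kJ

ΔH ≈ −2002 kJ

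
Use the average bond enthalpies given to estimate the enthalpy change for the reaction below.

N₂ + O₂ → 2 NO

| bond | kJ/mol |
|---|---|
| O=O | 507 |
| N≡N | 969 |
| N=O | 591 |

Bonds broken (reactants):
  N≡N: 1 × 969 = 969
  O=O: 1 × 507 = 507
  Σ(broken) = 1476 kJ
Bonds formed (products):
  N=O: 2 × 591 = 1182
  Σ(formed) = 1182 kJ
ΔH = Σ(broken) − Σ(formed) = 1476 − 1182 = +294 kJ

ΔH ≈ +294 kJ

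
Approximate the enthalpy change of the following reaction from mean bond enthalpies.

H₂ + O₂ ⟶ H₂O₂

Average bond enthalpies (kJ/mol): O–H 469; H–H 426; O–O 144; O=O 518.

ΔH ≈ −138 kJ

Bonds broken (reactants):
  H–H: 1 × 426 = 426
  O=O: 1 × 518 = 518
  Σ(broken) = 944 kJ
Bonds formed (products):
  O–H: 2 × 469 = 938
  O–O: 1 × 144 = 144
  Σ(formed) = 1082 kJ
ΔH = Σ(broken) − Σ(formed) = 944 − 1082 = −138 kJ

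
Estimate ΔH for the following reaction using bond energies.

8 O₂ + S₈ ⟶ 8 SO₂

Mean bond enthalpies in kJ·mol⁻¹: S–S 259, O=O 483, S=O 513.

ΔH ≈ −2272 kJ

Bonds broken (reactants):
  O=O: 8 × 483 = 3864
  S–S: 8 × 259 = 2072
  Σ(broken) = 5936 kJ
Bonds formed (products):
  S=O: 16 × 513 = 8208
  Σ(formed) = 8208 kJ
ΔH = Σ(broken) − Σ(formed) = 5936 − 8208 = −2272 kJ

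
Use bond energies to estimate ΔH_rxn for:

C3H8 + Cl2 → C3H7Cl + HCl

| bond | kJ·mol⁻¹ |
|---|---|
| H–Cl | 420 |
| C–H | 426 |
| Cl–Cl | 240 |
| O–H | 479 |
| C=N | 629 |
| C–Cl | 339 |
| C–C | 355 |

ΔH ≈ −93 kJ

Bonds broken (reactants):
  C–C: 2 × 355 = 710
  C–H: 8 × 426 = 3408
  Cl–Cl: 1 × 240 = 240
  Σ(broken) = 4358 kJ
Bonds formed (products):
  C–C: 2 × 355 = 710
  C–Cl: 1 × 339 = 339
  C–H: 7 × 426 = 2982
  H–Cl: 1 × 420 = 420
  Σ(formed) = 4451 kJ
ΔH = Σ(broken) − Σ(formed) = 4358 − 4451 = −93 kJ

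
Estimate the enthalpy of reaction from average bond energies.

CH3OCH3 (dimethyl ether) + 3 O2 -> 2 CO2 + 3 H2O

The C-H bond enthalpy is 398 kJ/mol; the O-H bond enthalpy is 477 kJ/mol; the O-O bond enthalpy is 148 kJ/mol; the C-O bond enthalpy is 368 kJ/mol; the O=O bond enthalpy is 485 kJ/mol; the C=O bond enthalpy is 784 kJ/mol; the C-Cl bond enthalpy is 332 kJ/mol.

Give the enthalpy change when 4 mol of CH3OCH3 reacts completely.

ΔH = −5676 kJ

Bonds broken (reactants):
  C-H: 6 × 398 = 2388
  C-O: 2 × 368 = 736
  O=O: 3 × 485 = 1455
  Σ(broken) = 4579 kJ
Bonds formed (products):
  C=O: 4 × 784 = 3136
  O-H: 6 × 477 = 2862
  Σ(formed) = 5998 kJ
ΔH = Σ(broken) − Σ(formed) = 4579 − 5998 = −1419 kJ
For 4× the reaction as written: 4 × (−1419) = −5676 kJ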